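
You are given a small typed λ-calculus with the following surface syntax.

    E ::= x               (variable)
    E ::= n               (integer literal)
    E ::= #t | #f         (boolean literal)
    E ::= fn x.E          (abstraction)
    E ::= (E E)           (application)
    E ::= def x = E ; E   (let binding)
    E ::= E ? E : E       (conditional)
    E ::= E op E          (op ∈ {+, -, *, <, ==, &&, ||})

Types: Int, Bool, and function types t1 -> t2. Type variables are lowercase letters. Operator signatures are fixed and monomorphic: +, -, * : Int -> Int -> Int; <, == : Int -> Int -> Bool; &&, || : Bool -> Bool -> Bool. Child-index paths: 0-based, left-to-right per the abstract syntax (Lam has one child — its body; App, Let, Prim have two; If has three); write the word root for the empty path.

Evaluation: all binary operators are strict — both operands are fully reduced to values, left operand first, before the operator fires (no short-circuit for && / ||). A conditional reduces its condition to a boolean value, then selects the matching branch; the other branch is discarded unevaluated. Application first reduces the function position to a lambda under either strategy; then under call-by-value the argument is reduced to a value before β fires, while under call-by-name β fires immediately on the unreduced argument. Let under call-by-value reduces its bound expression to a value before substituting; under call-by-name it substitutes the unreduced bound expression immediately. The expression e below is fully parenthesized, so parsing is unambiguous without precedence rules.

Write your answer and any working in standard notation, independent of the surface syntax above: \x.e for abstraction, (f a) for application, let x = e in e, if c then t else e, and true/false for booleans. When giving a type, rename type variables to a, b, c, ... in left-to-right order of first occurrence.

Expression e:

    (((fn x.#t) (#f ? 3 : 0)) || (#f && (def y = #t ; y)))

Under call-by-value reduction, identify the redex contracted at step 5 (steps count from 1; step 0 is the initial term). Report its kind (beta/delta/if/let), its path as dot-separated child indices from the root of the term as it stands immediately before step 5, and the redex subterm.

Trace:
step 0: (((\x.true) (if false then 3 else 0)) || (false && (let y = true in y)))
step 1: [if@0.1] (((\x.true) 0) || (false && (let y = true in y)))
step 2: [beta@0] (true || (false && (let y = true in y)))
step 3: [let@1.1] (true || (false && true))
step 4: [delta@1] (true || false)
step 5: [delta@root] true

Answer: delta at root : (true || false)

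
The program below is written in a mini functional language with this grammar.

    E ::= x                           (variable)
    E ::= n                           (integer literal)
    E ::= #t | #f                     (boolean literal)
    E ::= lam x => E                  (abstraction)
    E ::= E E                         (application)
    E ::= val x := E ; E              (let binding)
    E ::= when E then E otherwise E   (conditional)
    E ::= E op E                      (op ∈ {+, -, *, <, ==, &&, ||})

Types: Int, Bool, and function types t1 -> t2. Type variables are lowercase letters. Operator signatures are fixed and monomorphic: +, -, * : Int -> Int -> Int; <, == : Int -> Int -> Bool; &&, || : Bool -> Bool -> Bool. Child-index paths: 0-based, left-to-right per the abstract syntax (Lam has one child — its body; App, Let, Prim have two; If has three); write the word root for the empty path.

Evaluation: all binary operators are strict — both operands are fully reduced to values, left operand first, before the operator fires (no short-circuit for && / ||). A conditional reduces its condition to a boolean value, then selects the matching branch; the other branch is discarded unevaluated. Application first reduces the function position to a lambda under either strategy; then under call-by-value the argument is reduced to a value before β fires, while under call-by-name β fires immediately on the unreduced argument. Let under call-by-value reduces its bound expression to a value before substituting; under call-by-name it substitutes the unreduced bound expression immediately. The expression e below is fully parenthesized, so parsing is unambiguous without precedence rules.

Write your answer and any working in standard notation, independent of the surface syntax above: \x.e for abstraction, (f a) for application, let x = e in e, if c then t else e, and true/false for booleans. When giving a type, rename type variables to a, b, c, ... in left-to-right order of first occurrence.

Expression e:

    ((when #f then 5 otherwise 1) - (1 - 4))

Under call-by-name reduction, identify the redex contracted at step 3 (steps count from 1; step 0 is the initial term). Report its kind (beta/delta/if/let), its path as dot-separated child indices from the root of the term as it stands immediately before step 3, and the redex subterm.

Answer: delta at root : (1 - -3)

Trace:
step 0: ((if false then 5 else 1) - (1 - 4))
step 1: [if@0] (1 - (1 - 4))
step 2: [delta@1] (1 - -3)
step 3: [delta@root] 4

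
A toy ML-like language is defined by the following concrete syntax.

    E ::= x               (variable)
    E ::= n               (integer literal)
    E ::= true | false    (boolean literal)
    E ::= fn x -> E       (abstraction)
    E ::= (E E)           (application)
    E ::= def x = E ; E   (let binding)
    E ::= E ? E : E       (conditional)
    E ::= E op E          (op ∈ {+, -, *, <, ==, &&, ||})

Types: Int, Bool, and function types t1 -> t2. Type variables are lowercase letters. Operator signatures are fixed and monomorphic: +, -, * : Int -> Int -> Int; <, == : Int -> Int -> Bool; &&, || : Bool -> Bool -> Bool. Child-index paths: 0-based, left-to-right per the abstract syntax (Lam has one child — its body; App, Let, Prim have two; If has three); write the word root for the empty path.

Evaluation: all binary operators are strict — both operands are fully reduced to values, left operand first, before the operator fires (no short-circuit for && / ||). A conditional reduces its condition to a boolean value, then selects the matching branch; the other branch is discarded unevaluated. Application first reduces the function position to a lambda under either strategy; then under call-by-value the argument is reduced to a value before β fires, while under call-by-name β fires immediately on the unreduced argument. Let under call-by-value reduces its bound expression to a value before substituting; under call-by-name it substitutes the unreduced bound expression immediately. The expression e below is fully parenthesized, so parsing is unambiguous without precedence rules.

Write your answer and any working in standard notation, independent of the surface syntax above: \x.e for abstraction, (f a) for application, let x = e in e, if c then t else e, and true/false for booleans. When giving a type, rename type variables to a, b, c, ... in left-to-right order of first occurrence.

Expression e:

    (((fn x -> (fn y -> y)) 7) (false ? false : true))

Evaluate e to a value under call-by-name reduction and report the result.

Answer: true

Derivation:
step 0: (((\x.(\y.y)) 7) (if false then false else true))
step 1: [beta@0] ((\y.y) (if false then false else true))
step 2: [beta@root] (if false then false else true)
step 3: [if@root] true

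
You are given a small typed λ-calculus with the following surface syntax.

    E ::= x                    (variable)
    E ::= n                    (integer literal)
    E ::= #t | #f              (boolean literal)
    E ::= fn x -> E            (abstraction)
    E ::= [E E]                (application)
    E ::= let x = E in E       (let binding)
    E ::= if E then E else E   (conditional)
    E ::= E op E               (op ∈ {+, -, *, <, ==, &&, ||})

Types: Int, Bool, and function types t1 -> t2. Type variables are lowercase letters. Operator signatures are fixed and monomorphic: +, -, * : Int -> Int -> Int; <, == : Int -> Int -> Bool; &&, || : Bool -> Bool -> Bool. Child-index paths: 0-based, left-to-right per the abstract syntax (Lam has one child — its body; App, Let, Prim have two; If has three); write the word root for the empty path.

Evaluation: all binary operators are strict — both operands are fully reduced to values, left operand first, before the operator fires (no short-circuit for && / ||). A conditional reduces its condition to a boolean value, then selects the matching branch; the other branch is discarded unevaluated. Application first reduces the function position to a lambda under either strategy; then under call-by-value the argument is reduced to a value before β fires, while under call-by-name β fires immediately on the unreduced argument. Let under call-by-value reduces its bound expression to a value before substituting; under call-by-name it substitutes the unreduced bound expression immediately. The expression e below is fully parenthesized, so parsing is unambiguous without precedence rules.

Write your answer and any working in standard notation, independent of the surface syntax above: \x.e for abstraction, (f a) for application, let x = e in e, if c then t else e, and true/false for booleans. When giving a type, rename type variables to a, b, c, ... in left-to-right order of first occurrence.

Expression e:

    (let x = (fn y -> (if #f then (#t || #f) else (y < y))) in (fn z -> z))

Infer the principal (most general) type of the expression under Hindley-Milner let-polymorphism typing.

Trace:
  unify Bool ~ Bool
  unify Bool ~ Bool
  unify Bool ~ Bool
y : a
  unify a ~ Int
y : Int
  unify Int ~ Int
  unify Bool ~ Bool
\y._ : Int -> Bool
let x : Int -> Bool
z : b
\z._ : b -> b

Answer: a -> a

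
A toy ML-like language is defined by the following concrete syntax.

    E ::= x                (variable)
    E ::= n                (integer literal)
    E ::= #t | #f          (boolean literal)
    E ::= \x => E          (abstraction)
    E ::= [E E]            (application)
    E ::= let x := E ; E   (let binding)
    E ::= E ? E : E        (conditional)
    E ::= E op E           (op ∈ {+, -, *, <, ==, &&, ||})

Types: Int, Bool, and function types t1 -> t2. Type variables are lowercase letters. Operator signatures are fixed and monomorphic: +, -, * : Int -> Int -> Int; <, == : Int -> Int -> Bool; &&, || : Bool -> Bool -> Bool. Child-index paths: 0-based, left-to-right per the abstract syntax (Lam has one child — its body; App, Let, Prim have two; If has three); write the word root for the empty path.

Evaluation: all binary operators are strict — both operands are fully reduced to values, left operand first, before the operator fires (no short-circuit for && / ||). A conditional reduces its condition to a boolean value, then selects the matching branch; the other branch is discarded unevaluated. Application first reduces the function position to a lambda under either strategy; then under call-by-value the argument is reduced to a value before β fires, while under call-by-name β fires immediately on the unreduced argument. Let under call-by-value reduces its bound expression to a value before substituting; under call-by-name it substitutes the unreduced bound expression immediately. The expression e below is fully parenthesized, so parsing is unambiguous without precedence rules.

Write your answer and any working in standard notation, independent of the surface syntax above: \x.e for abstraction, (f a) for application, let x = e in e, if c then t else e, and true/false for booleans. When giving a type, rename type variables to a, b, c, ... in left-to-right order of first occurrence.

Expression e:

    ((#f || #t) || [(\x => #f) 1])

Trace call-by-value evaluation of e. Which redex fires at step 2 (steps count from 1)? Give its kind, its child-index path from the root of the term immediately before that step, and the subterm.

Answer: beta at 1 : ((\x.false) 1)

Working:
step 0: ((false || true) || ((\x.false) 1))
step 1: [delta@0] (true || ((\x.false) 1))
step 2: [beta@1] (true || false)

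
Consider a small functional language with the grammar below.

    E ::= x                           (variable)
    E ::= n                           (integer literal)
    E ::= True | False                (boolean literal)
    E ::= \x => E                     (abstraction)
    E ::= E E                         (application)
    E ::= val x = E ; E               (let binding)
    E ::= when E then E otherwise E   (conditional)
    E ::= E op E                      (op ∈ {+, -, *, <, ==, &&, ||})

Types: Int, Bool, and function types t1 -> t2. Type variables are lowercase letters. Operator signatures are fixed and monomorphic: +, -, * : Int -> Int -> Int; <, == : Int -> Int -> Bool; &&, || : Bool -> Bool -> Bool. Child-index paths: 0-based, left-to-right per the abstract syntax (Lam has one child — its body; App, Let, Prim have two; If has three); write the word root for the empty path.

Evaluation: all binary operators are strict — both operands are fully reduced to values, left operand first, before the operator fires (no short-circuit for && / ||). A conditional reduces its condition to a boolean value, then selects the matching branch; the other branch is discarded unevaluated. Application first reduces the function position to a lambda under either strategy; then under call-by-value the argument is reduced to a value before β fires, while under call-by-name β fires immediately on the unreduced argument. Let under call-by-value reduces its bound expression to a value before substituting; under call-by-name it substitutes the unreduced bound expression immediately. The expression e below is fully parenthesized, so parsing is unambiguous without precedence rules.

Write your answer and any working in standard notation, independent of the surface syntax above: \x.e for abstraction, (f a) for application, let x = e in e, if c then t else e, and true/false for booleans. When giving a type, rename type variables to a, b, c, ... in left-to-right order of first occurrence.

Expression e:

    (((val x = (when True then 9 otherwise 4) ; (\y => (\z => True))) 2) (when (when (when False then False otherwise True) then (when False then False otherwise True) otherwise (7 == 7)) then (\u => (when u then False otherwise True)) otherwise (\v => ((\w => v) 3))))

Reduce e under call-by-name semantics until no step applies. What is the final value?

Working:
step 0: (((let x = (if true then 9 else 4) in (\y.(\z.true))) 2) (if (if (if false then false else true) then (if false then false else true) else (7 == 7)) then (\u.(if u then false else true)) else (\v.((\w.v) 3))))
step 1: [let@0.0] (((\y.(\z.true)) 2) (if (if (if false then false else true) then (if false then false else true) else (7 == 7)) then (\u.(if u then false else true)) else (\v.((\w.v) 3))))
step 2: [beta@0] ((\z.true) (if (if (if false then false else true) then (if false then false else true) else (7 == 7)) then (\u.(if u then false else true)) else (\v.((\w.v) 3))))
step 3: [beta@root] true

Answer: true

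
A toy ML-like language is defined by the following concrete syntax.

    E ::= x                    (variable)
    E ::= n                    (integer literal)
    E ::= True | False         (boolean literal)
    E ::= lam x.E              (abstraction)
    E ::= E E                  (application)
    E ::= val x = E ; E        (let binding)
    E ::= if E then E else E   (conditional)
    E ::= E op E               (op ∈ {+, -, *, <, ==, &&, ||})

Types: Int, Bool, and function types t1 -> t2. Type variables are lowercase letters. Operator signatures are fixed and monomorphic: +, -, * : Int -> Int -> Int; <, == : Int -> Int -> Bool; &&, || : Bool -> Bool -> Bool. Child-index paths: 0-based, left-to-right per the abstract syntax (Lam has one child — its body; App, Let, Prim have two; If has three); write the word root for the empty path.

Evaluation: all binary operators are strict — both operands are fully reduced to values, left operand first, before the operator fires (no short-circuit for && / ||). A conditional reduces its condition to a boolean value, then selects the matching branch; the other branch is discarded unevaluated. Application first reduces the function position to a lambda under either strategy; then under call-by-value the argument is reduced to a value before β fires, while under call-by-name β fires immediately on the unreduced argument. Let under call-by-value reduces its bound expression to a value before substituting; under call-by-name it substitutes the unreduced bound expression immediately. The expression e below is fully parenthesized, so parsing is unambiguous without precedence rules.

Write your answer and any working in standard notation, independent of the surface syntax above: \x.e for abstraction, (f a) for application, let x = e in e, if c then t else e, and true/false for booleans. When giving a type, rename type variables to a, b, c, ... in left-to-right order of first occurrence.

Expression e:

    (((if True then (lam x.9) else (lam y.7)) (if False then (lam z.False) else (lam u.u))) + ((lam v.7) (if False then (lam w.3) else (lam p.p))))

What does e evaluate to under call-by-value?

Answer: 16

Derivation:
step 0: (((if true then (\x.9) else (\y.7)) (if false then (\z.false) else (\u.u))) + ((\v.7) (if false then (\w.3) else (\p.p))))
step 1: [if@0.0] (((\x.9) (if false then (\z.false) else (\u.u))) + ((\v.7) (if false then (\w.3) else (\p.p))))
step 2: [if@0.1] (((\x.9) (\u.u)) + ((\v.7) (if false then (\w.3) else (\p.p))))
step 3: [beta@0] (9 + ((\v.7) (if false then (\w.3) else (\p.p))))
step 4: [if@1.1] (9 + ((\v.7) (\p.p)))
step 5: [beta@1] (9 + 7)
step 6: [delta@root] 16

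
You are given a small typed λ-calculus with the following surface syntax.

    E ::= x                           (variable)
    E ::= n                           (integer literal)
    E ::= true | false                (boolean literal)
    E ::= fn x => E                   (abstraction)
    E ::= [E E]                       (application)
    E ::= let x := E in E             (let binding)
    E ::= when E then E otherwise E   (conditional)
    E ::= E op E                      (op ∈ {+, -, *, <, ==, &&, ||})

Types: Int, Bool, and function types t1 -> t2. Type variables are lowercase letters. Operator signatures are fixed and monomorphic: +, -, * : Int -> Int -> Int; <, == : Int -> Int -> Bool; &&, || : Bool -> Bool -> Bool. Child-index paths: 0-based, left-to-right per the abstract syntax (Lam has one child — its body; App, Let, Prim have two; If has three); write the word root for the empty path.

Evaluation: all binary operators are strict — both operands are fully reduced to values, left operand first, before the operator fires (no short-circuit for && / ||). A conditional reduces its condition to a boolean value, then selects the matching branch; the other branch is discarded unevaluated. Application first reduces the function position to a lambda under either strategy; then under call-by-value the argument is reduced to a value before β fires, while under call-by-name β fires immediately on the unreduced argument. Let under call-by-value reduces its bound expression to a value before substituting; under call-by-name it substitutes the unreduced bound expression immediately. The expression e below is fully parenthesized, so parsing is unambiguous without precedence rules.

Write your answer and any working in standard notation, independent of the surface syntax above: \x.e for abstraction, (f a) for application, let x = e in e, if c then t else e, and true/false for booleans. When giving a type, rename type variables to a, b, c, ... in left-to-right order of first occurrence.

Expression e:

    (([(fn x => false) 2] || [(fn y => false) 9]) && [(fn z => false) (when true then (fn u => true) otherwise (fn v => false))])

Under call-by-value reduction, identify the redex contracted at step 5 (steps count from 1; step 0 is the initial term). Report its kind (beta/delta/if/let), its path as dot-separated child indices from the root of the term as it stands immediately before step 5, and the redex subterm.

Trace:
step 0: ((((\x.false) 2) || ((\y.false) 9)) && ((\z.false) (if true then (\u.true) else (\v.false))))
step 1: [beta@0.0] ((false || ((\y.false) 9)) && ((\z.false) (if true then (\u.true) else (\v.false))))
step 2: [beta@0.1] ((false || false) && ((\z.false) (if true then (\u.true) else (\v.false))))
step 3: [delta@0] (false && ((\z.false) (if true then (\u.true) else (\v.false))))
step 4: [if@1.1] (false && ((\z.false) (\u.true)))
step 5: [beta@1] (false && false)

Answer: beta at 1 : ((\z.false) (\u.true))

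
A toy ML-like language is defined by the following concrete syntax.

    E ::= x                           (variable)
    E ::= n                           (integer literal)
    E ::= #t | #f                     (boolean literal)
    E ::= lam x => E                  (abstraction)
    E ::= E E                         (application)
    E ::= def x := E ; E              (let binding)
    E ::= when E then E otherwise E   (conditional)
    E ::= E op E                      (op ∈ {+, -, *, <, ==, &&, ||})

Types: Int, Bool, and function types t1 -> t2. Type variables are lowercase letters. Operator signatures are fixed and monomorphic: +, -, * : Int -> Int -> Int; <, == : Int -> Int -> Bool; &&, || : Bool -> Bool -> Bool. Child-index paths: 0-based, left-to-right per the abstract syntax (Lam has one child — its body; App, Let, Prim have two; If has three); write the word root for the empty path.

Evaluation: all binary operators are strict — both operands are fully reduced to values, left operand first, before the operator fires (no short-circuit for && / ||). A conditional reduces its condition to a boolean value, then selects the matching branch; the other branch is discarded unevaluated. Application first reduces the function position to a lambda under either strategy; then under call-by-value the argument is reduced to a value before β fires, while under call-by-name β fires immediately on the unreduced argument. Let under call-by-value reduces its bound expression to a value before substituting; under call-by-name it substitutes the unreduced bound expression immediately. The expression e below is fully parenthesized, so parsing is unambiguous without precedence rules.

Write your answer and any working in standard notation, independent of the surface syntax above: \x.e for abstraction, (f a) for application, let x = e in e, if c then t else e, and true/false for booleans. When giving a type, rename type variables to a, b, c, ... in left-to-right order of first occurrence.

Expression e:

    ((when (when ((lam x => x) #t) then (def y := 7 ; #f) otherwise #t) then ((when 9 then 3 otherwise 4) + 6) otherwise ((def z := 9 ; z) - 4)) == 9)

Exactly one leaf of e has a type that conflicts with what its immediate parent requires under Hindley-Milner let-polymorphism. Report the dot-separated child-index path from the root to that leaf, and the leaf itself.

Trace:
x : a
\x._ : a -> a
  unify a -> a ~ Bool -> b
  unify a ~ Bool
  unify Bool ~ b
_ _ : Bool
  unify Bool ~ Bool
let y : Int
  unify Bool ~ Bool
  unify Bool ~ Bool
  unify Int ~ Bool
  FAIL: mismatch Int ~ Bool

Answer: 0.1.0.0 : 9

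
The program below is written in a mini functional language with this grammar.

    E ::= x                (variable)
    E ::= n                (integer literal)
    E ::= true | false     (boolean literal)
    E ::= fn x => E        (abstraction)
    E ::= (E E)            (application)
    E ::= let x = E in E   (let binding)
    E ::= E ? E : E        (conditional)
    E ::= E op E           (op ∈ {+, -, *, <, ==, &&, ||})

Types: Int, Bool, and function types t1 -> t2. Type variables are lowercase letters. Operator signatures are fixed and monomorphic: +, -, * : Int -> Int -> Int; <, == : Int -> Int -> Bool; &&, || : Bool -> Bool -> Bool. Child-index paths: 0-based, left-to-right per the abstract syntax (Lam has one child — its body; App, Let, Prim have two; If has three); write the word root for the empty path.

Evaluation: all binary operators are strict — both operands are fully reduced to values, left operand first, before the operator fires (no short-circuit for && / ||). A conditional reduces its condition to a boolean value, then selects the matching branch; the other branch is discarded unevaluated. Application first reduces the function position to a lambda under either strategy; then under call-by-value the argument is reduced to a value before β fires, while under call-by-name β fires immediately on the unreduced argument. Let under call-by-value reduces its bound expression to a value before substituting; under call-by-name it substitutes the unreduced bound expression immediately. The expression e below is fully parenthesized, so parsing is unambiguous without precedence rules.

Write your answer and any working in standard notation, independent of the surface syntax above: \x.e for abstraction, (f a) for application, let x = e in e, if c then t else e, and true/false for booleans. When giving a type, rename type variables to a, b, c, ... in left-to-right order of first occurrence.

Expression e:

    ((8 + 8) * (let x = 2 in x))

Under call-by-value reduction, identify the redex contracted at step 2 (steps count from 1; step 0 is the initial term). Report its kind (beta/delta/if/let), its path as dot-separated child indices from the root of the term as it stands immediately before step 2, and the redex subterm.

Answer: let at 1 : (let x = 2 in x)

Trace:
step 0: ((8 + 8) * (let x = 2 in x))
step 1: [delta@0] (16 * (let x = 2 in x))
step 2: [let@1] (16 * 2)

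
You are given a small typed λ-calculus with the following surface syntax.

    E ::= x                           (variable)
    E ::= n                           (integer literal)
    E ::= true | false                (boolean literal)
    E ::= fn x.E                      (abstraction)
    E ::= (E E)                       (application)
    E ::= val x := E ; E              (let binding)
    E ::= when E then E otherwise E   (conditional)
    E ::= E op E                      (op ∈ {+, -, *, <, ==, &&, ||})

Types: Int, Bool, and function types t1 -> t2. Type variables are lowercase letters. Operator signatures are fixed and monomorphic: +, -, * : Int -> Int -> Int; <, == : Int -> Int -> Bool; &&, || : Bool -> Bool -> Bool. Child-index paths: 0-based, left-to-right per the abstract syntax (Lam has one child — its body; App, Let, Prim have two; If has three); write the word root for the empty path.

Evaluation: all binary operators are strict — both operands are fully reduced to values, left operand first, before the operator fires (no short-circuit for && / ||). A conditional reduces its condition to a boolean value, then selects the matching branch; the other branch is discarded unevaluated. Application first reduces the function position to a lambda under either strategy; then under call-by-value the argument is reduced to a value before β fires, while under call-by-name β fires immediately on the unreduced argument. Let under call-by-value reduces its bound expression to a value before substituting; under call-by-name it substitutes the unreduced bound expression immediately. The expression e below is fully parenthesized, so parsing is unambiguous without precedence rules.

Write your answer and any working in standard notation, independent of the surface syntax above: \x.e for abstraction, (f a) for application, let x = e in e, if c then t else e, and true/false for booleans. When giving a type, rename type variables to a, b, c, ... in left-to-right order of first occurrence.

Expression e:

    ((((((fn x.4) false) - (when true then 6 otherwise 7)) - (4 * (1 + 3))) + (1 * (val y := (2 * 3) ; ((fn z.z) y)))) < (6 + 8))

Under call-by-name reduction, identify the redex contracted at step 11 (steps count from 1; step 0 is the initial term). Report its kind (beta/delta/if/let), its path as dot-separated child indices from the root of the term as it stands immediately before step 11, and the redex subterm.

Working:
step 0: ((((((\x.4) false) - (if true then 6 else 7)) - (4 * (1 + 3))) + (1 * (let y = (2 * 3) in ((\z.z) y)))) < (6 + 8))
step 1: [beta@0.0.0.0] ((((4 - (if true then 6 else 7)) - (4 * (1 + 3))) + (1 * (let y = (2 * 3) in ((\z.z) y)))) < (6 + 8))
step 2: [if@0.0.0.1] ((((4 - 6) - (4 * (1 + 3))) + (1 * (let y = (2 * 3) in ((\z.z) y)))) < (6 + 8))
step 3: [delta@0.0.0] (((-2 - (4 * (1 + 3))) + (1 * (let y = (2 * 3) in ((\z.z) y)))) < (6 + 8))
step 4: [delta@0.0.1.1] (((-2 - (4 * 4)) + (1 * (let y = (2 * 3) in ((\z.z) y)))) < (6 + 8))
step 5: [delta@0.0.1] (((-2 - 16) + (1 * (let y = (2 * 3) in ((\z.z) y)))) < (6 + 8))
step 6: [delta@0.0] ((-18 + (1 * (let y = (2 * 3) in ((\z.z) y)))) < (6 + 8))
step 7: [let@0.1.1] ((-18 + (1 * ((\z.z) (2 * 3)))) < (6 + 8))
step 8: [beta@0.1.1] ((-18 + (1 * (2 * 3))) < (6 + 8))
step 9: [delta@0.1.1] ((-18 + (1 * 6)) < (6 + 8))
step 10: [delta@0.1] ((-18 + 6) < (6 + 8))
step 11: [delta@0] (-12 < (6 + 8))

Answer: delta at 0 : (-18 + 6)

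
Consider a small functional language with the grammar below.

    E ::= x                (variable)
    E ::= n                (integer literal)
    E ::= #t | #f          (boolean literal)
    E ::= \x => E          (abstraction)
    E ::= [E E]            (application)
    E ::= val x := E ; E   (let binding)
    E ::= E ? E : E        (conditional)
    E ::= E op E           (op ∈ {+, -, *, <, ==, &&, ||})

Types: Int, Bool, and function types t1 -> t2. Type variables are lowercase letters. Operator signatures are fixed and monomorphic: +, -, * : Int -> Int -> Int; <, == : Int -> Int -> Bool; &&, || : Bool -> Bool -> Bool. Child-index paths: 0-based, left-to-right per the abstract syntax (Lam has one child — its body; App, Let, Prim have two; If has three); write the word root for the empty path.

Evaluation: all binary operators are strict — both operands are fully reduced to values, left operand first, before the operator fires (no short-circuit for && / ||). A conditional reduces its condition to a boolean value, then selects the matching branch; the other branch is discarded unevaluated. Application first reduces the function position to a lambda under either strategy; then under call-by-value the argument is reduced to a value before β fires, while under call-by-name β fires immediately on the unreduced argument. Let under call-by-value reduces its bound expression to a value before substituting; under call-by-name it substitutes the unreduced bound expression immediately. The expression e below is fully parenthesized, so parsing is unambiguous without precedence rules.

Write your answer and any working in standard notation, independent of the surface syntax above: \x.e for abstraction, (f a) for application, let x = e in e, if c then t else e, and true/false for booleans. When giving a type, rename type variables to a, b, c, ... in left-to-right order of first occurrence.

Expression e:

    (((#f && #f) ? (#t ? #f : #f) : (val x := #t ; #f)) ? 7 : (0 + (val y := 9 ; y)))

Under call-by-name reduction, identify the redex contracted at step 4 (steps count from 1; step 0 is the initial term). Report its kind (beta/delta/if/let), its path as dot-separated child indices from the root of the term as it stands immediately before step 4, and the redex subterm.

Answer: if at root : (if false then 7 else (0 + (let y = 9 in y)))

Trace:
step 0: (if (if (false && false) then (if true then false else false) else (let x = true in false)) then 7 else (0 + (let y = 9 in y)))
step 1: [delta@0.0] (if (if false then (if true then false else false) else (let x = true in false)) then 7 else (0 + (let y = 9 in y)))
step 2: [if@0] (if (let x = true in false) then 7 else (0 + (let y = 9 in y)))
step 3: [let@0] (if false then 7 else (0 + (let y = 9 in y)))
step 4: [if@root] (0 + (let y = 9 in y))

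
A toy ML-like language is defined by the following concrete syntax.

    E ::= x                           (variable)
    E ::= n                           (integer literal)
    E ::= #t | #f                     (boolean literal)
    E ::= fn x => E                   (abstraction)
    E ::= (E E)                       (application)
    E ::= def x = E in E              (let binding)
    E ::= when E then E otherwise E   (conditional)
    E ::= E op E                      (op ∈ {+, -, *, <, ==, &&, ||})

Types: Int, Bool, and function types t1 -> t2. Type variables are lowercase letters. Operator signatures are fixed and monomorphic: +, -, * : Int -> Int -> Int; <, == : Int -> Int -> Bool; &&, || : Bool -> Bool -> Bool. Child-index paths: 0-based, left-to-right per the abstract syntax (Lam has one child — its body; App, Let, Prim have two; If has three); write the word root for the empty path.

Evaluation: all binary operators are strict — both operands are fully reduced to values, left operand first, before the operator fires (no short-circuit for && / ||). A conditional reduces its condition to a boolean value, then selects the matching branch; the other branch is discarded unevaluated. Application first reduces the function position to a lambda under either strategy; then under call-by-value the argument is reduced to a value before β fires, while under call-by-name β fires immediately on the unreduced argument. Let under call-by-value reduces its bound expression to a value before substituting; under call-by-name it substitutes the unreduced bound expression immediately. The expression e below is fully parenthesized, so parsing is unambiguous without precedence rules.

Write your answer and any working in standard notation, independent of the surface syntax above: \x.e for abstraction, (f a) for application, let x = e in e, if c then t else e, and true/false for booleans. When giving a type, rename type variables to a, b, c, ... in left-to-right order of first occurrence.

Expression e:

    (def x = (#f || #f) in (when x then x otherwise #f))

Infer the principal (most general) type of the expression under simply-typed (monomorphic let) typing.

Answer: Bool

Working:
  unify Bool ~ Bool
  unify Bool ~ Bool
let x : Bool
x : Bool
  unify Bool ~ Bool
x : Bool
  unify Bool ~ Bool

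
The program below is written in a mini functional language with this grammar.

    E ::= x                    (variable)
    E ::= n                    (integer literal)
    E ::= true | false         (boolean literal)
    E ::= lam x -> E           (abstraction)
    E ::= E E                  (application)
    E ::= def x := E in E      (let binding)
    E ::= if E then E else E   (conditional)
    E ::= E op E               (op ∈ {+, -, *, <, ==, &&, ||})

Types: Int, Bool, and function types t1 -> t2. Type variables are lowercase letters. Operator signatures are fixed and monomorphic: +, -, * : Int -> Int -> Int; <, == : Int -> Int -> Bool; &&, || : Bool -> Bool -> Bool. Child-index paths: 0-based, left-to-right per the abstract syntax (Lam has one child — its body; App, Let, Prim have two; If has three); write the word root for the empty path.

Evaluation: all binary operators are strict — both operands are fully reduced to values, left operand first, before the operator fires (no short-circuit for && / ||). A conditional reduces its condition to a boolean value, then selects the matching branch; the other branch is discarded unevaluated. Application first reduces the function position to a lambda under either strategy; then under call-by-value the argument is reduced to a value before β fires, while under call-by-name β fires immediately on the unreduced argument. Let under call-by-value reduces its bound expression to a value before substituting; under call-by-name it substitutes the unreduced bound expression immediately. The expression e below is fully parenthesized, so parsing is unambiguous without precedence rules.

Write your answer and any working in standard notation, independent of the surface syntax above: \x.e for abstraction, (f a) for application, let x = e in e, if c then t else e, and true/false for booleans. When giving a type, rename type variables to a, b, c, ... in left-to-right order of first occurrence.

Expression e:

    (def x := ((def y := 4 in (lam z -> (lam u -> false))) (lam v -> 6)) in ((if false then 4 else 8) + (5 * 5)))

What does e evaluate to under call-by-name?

Answer: 33

Working:
step 0: (let x = ((let y = 4 in (\z.(\u.false))) (\v.6)) in ((if false then 4 else 8) + (5 * 5)))
step 1: [let@root] ((if false then 4 else 8) + (5 * 5))
step 2: [if@0] (8 + (5 * 5))
step 3: [delta@1] (8 + 25)
step 4: [delta@root] 33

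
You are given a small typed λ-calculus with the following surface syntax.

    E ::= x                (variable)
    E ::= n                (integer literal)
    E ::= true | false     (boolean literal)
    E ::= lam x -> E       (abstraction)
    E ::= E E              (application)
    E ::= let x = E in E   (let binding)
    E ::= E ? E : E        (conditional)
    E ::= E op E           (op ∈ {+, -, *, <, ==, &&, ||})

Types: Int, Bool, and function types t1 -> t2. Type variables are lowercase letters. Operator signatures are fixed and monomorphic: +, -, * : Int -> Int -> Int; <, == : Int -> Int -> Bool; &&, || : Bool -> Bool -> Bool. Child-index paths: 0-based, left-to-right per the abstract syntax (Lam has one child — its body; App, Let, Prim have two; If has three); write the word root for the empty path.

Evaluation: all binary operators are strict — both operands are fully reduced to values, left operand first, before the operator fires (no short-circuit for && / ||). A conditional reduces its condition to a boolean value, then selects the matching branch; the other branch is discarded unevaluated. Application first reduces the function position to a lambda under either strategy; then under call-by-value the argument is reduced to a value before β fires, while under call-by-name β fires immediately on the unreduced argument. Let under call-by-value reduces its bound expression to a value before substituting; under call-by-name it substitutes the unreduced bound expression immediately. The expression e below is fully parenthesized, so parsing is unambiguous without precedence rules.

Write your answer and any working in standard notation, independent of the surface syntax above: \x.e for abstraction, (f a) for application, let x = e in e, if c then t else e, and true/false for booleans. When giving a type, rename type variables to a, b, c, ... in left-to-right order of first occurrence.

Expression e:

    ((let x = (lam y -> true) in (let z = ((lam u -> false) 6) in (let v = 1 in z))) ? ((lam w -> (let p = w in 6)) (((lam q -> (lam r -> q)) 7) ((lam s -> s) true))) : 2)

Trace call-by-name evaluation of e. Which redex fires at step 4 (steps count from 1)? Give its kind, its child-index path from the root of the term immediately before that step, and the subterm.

Working:
step 0: (if (let x = (\y.true) in (let z = ((\u.false) 6) in (let v = 1 in z))) then ((\w.(let p = w in 6)) (((\q.(\r.q)) 7) ((\s.s) true))) else 2)
step 1: [let@0] (if (let z = ((\u.false) 6) in (let v = 1 in z)) then ((\w.(let p = w in 6)) (((\q.(\r.q)) 7) ((\s.s) true))) else 2)
step 2: [let@0] (if (let v = 1 in ((\u.false) 6)) then ((\w.(let p = w in 6)) (((\q.(\r.q)) 7) ((\s.s) true))) else 2)
step 3: [let@0] (if ((\u.false) 6) then ((\w.(let p = w in 6)) (((\q.(\r.q)) 7) ((\s.s) true))) else 2)
step 4: [beta@0] (if false then ((\w.(let p = w in 6)) (((\q.(\r.q)) 7) ((\s.s) true))) else 2)

Answer: beta at 0 : ((\u.false) 6)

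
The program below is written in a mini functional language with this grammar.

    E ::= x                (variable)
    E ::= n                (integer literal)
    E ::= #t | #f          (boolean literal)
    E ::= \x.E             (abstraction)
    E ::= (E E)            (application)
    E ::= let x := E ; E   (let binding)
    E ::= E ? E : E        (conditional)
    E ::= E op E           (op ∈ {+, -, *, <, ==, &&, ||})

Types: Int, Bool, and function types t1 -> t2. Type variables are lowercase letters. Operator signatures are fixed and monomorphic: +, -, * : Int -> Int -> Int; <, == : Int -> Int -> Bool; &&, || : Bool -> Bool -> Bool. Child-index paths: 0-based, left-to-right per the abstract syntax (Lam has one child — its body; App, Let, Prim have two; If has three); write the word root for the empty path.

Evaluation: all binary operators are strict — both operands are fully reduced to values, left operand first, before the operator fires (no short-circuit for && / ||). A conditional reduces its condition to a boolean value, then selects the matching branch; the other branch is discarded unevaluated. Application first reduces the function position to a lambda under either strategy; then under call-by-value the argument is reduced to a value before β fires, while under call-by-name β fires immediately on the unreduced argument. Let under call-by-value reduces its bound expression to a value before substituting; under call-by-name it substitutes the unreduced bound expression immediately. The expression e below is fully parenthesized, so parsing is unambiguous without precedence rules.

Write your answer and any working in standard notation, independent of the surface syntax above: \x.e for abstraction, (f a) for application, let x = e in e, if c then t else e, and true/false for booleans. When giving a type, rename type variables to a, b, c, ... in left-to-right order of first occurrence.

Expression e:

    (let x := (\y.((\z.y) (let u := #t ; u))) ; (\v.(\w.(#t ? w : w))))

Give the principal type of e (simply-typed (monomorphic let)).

Working:
y : a
\z._ : b -> a
let u : Bool
u : Bool
  unify b -> a ~ Bool -> c
  unify b ~ Bool
  unify a ~ c
_ _ : c
\y._ : c -> c
let x : c -> c
  unify Bool ~ Bool
w : e
w : e
  unify e ~ e
\w._ : e -> e
\v._ : d -> e -> e

Answer: a -> b -> b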